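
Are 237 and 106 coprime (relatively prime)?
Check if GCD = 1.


Euclidean algorithm:
237 = 2 * 106 + 25
106 = 4 * 25 + 6
25 = 4 * 6 + 1
6 = 6 * 1 + 0
GCD(237, 106) = 1

Yes, coprime (GCD = 1)


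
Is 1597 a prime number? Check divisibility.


Check divisors up to sqrt(1597) = 39.9625
No divisors found.
1597 is prime.

Yes, 1597 is prime


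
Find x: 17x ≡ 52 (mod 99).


GCD(17, 99) = 1, unique solution
a^(-1) mod 99 = 35
x = 35 * 52 mod 99 = 38

x ≡ 38 (mod 99)


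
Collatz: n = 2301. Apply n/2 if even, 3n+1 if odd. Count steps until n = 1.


2301 → 6904 → 3452 → 1726 → 863 → 2590 → 1295 → 3886 → 1943 → 5830 → 2915 → 8746 → 4373 → 13120 → 6560 → 3280 → 1640 → 820 → 410 → 205 → 616 → 308 → 154 → 77 → 232 → 116 → 58 → 29 → 88 → 44 → 22 → 11 → 34 → 17 → 52 → 26 → 13 → 40 → 20 → 10 → 5 → 16 → 8 → 4 → 2 → 1
Total steps = 45

45 steps


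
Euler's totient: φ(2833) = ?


2833 = 2833
Prime factors: 2833
φ(2833) = 2833 × (1-1/2833)
= 2833 × 2832/2833 = 2832

φ(2833) = 2832


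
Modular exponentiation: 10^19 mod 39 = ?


10^1 mod 39 = 10
10^2 mod 39 = 22
10^3 mod 39 = 25
10^4 mod 39 = 16
10^5 mod 39 = 4
10^6 mod 39 = 1
10^7 mod 39 = 10
10^8 mod 39 = 22
10^9 mod 39 = 25
10^10 mod 39 = 16
10^11 mod 39 = 4
10^12 mod 39 = 1
10^13 mod 39 = 10
10^14 mod 39 = 22
10^15 mod 39 = 25
10^16 mod 39 = 16
10^17 mod 39 = 4
10^18 mod 39 = 1
10^19 mod 39 = 10


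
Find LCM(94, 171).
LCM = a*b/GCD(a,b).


GCD(94, 171) = 1
LCM = 94*171/1 = 16074/1 = 16074

LCM = 16074


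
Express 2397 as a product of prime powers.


2397 / 3 = 799
799 / 17 = 47
47 / 47 = 1
2397 = 3 × 17 × 47


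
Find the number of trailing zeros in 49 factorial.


floor(49/5) = 9
floor(49/25) = 1
Total = 10

10 trailing zeros


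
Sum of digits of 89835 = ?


8 + 9 + 8 + 3 + 5 = 33


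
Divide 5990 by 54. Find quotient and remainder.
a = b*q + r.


5990 = 54 * 110 + 50
Check: 5940 + 50 = 5990

q = 110, r = 50


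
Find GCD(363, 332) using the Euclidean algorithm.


363 = 1 * 332 + 31
332 = 10 * 31 + 22
31 = 1 * 22 + 9
22 = 2 * 9 + 4
9 = 2 * 4 + 1
4 = 4 * 1 + 0
GCD = 1


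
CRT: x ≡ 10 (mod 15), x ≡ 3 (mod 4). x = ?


M = 15*4 = 60
M1 = M/15 = 4, M2 = M/4 = 15
M1^(-1) mod 15 = 4, M2^(-1) mod 4 = 3
x = 10*4*4 + 3*15*3 = 295
295 mod 60 = 55
Check: 55 mod 15 = 10 ✓, 55 mod 4 = 3 ✓

x ≡ 55 (mod 60)


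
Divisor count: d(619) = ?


619 = 619^1
d(619) = (1+1) = 2

2 divisors


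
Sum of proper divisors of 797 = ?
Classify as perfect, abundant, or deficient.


Proper divisors: 1
Sum = 1 = 1
1 < 797 → deficient

s(797) = 1 (deficient)


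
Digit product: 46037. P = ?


4 × 6 × 0 × 3 × 7 = 0


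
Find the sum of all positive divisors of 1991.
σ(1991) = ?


Divisors of 1991: 1, 11, 181, 1991
Sum = 1 + 11 + 181 + 1991 = 2184

σ(1991) = 2184


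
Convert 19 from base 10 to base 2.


19 (base 10) = 19 (decimal)
19 (decimal) = 10011 (base 2)


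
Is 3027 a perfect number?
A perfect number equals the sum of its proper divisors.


Proper divisors of 3027: 1, 3, 1009
Sum = 1 + 3 + 1009 = 1013

No, 3027 is not perfect (1013 ≠ 3027)


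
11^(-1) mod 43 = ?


Use the extended Euclidean algorithm on (43, 11); each row r = 43*s + 11*t:
r=43, s=1, t=0
r=11, s=0, t=1
q=3: r=10, s=1, t=-3   [43*(1) + 11*(-3) = 10]
q=1: r=1, s=-1, t=4   [43*(-1) + 11*(4) = 1]
q=10: r=0, s=11, t=-43   [43*(11) + 11*(-43) = 0]
GCD = 1 with t = 4, so 11*(4) ≡ 1 (mod 43)
Inverse = 4 mod 43 = 4
Check: 11 * 4 = 44 ≡ 1 (mod 43)

11^(-1) ≡ 4 (mod 43)


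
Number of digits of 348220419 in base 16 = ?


348220419 in base 16 = 14C16C03
Number of digits = 8

8 digits (base 16)


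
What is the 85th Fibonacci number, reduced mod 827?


F(k) mod 827 for k=1..85:
1, 1, 2, 3, 5, 8, 13, 21, 34, 55, 89, 144, 233, 377, 610, 160, 770, 103, 46, 149, 195, 344, 539, 56, 595, 651, 419, 243, 662, 78, 740, 818, 731, 722, 626, 521, 320, 14, 334, 348, 682, 203, 58, 261, 319, 580, 72, 652, 724, 549, 446, 168, 614, 782, 569, 524, 266, 790, 229, 192, 421, 613, 207, 820, 200, 193, 393, 586, 152, 738, 63, 801, 37, 11, 48, 59, 107, 166, 273, 439, 712, 324, 209, 533, 742
F(85) mod 827 = 742


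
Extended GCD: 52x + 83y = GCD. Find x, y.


Tabular extended Euclidean (each row: r = 52*s + 83*t):
r=52, s=1, t=0
r=83, s=0, t=1
q=0: r=52, s=1, t=0   [52*(1) + 83*(0) = 52]
q=1: r=31, s=-1, t=1   [52*(-1) + 83*(1) = 31]
q=1: r=21, s=2, t=-1   [52*(2) + 83*(-1) = 21]
q=1: r=10, s=-3, t=2   [52*(-3) + 83*(2) = 10]
q=2: r=1, s=8, t=-5   [52*(8) + 83*(-5) = 1]
q=10: r=0, s=-83, t=52   [52*(-83) + 83*(52) = 0]
GCD = 1; from the row with r=1: x=8, y=-5
Check: 52*(8) + 83*(-5) = 416 - 415 = 1

GCD = 1, x = 8, y = -5


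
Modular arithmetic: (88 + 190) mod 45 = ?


88 + 190 = 278
278 mod 45 = 8


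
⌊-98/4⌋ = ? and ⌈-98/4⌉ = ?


-98/4 = -24.5000
floor = -25
ceil = -24

floor = -25, ceil = -24


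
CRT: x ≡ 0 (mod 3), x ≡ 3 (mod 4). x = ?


M = 3*4 = 12
M1 = M/3 = 4, M2 = M/4 = 3
M1^(-1) mod 3 = 1, M2^(-1) mod 4 = 3
x = 0*4*1 + 3*3*3 = 27
27 mod 12 = 3
Check: 3 mod 3 = 0 ✓, 3 mod 4 = 3 ✓

x ≡ 3 (mod 12)


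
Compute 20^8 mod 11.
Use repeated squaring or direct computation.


20^1 mod 11 = 9
20^2 mod 11 = 4
20^3 mod 11 = 3
20^4 mod 11 = 5
20^5 mod 11 = 1
20^6 mod 11 = 9
20^7 mod 11 = 4
20^8 mod 11 = 3


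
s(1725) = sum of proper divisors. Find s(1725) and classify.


Proper divisors: 1, 3, 5, 15, 23, 25, 69, 75, 115, 345, 575
Sum = 1 + 3 + 5 + 15 + 23 + 25 + 69 + 75 + 115 + 345 + 575 = 1251
1251 < 1725 → deficient

s(1725) = 1251 (deficient)


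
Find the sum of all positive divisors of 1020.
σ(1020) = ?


Divisors of 1020: 1, 2, 3, 4, 5, 6, 10, 12, 15, 17, 20, 30, 34, 51, 60, 68, 85, 102, 170, 204, 255, 340, 510, 1020
Sum = 1 + 2 + 3 + 4 + 5 + 6 + 10 + 12 + 15 + 17 + 20 + 30 + 34 + 51 + 60 + 68 + 85 + 102 + 170 + 204 + 255 + 340 + 510 + 1020 = 3024

σ(1020) = 3024


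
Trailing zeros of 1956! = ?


floor(1956/5) = 391
floor(1956/25) = 78
floor(1956/125) = 15
floor(1956/625) = 3
Total = 487

487 trailing zeros


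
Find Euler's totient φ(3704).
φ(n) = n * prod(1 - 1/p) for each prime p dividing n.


3704 = 2^3 × 463
Prime factors: 2, 463
φ(3704) = 3704 × (1-1/2) × (1-1/463)
= 3704 × 1/2 × 462/463 = 1848

φ(3704) = 1848


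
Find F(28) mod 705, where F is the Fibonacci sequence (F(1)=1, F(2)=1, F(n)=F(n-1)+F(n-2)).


F(k) mod 705 for k=1..28:
1, 1, 2, 3, 5, 8, 13, 21, 34, 55, 89, 144, 233, 377, 610, 282, 187, 469, 656, 420, 371, 86, 457, 543, 295, 133, 428, 561
F(28) mod 705 = 561


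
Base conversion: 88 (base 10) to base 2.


88 (base 10) = 88 (decimal)
88 (decimal) = 1011000 (base 2)


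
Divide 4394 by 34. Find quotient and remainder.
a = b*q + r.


4394 = 34 * 129 + 8
Check: 4386 + 8 = 4394

q = 129, r = 8


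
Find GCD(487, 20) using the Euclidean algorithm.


487 = 24 * 20 + 7
20 = 2 * 7 + 6
7 = 1 * 6 + 1
6 = 6 * 1 + 0
GCD = 1


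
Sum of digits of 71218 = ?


7 + 1 + 2 + 1 + 8 = 19


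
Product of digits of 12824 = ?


1 × 2 × 8 × 2 × 4 = 128


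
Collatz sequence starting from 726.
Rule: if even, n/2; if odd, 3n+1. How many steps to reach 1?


726 → 363 → 1090 → 545 → 1636 → 818 → 409 → 1228 → 614 → 307 → 922 → 461 → 1384 → 692 → 346 → 173 → 520 → 260 → 130 → 65 → 196 → 98 → 49 → 148 → 74 → 37 → 112 → 56 → 28 → 14 → 7 → 22 → 11 → 34 → 17 → 52 → 26 → 13 → 40 → 20 → 10 → 5 → 16 → 8 → 4 → 2 → 1
Total steps = 46

46 steps


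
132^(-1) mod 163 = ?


Use the extended Euclidean algorithm on (163, 132); each row r = 163*s + 132*t:
r=163, s=1, t=0
r=132, s=0, t=1
q=1: r=31, s=1, t=-1   [163*(1) + 132*(-1) = 31]
q=4: r=8, s=-4, t=5   [163*(-4) + 132*(5) = 8]
q=3: r=7, s=13, t=-16   [163*(13) + 132*(-16) = 7]
q=1: r=1, s=-17, t=21   [163*(-17) + 132*(21) = 1]
q=7: r=0, s=132, t=-163   [163*(132) + 132*(-163) = 0]
GCD = 1 with t = 21, so 132*(21) ≡ 1 (mod 163)
Inverse = 21 mod 163 = 21
Check: 132 * 21 = 2772 ≡ 1 (mod 163)

132^(-1) ≡ 21 (mod 163)


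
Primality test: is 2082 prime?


2082 / 2 = 1041 (exact division)
2082 is NOT prime.

No, 2082 is not prime


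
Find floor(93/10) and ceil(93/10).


93/10 = 9.3000
floor = 9
ceil = 10

floor = 9, ceil = 10


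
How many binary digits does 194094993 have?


194094993 in base 2 = 1011100100011010011110010001
Number of digits = 28

28 digits (base 2)


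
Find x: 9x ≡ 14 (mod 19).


GCD(9, 19) = 1, unique solution
a^(-1) mod 19 = 17
x = 17 * 14 mod 19 = 10

x ≡ 10 (mod 19)


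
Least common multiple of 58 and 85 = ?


GCD(58, 85) = 1
LCM = 58*85/1 = 4930/1 = 4930

LCM = 4930


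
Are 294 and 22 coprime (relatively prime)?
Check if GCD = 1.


Euclidean algorithm:
294 = 13 * 22 + 8
22 = 2 * 8 + 6
8 = 1 * 6 + 2
6 = 3 * 2 + 0
GCD(294, 22) = 2

No, not coprime (GCD = 2)


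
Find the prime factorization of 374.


374 / 2 = 187
187 / 11 = 17
17 / 17 = 1
374 = 2 × 11 × 17


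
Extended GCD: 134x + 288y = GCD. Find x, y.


Tabular extended Euclidean (each row: r = 134*s + 288*t):
r=134, s=1, t=0
r=288, s=0, t=1
q=0: r=134, s=1, t=0   [134*(1) + 288*(0) = 134]
q=2: r=20, s=-2, t=1   [134*(-2) + 288*(1) = 20]
q=6: r=14, s=13, t=-6   [134*(13) + 288*(-6) = 14]
q=1: r=6, s=-15, t=7   [134*(-15) + 288*(7) = 6]
q=2: r=2, s=43, t=-20   [134*(43) + 288*(-20) = 2]
q=3: r=0, s=-144, t=67   [134*(-144) + 288*(67) = 0]
GCD = 2; from the row with r=2: x=43, y=-20
Check: 134*(43) + 288*(-20) = 5762 - 5760 = 2

GCD = 2, x = 43, y = -20


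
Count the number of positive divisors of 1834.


1834 = 2^1 × 7^1 × 131^1
d(1834) = (1+1) × (1+1) × (1+1) = 8

8 divisors


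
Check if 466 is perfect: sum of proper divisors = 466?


Proper divisors of 466: 1, 2, 233
Sum = 1 + 2 + 233 = 236

No, 466 is not perfect (236 ≠ 466)


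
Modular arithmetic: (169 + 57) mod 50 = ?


169 + 57 = 226
226 mod 50 = 26


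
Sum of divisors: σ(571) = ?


Divisors of 571: 1, 571
Sum = 1 + 571 = 572

σ(571) = 572


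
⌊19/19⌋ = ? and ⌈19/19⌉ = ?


19/19 = 1.0000
floor = 1
ceil = 1

floor = 1, ceil = 1


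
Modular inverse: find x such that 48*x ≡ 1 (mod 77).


Use the extended Euclidean algorithm on (77, 48); each row r = 77*s + 48*t:
r=77, s=1, t=0
r=48, s=0, t=1
q=1: r=29, s=1, t=-1   [77*(1) + 48*(-1) = 29]
q=1: r=19, s=-1, t=2   [77*(-1) + 48*(2) = 19]
q=1: r=10, s=2, t=-3   [77*(2) + 48*(-3) = 10]
q=1: r=9, s=-3, t=5   [77*(-3) + 48*(5) = 9]
q=1: r=1, s=5, t=-8   [77*(5) + 48*(-8) = 1]
q=9: r=0, s=-48, t=77   [77*(-48) + 48*(77) = 0]
GCD = 1 with t = -8, so 48*(-8) ≡ 1 (mod 77)
Inverse = -8 mod 77 = 69
Check: 48 * 69 = 3312 ≡ 1 (mod 77)

48^(-1) ≡ 69 (mod 77)


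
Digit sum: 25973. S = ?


2 + 5 + 9 + 7 + 3 = 26


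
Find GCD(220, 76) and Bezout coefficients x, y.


Tabular extended Euclidean (each row: r = 220*s + 76*t):
r=220, s=1, t=0
r=76, s=0, t=1
q=2: r=68, s=1, t=-2   [220*(1) + 76*(-2) = 68]
q=1: r=8, s=-1, t=3   [220*(-1) + 76*(3) = 8]
q=8: r=4, s=9, t=-26   [220*(9) + 76*(-26) = 4]
q=2: r=0, s=-19, t=55   [220*(-19) + 76*(55) = 0]
GCD = 4; from the row with r=4: x=9, y=-26
Check: 220*(9) + 76*(-26) = 1980 - 1976 = 4

GCD = 4, x = 9, y = -26


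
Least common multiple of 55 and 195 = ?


GCD(55, 195) = 5
LCM = 55*195/5 = 10725/5 = 2145

LCM = 2145


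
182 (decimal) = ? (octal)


182 (base 10) = 182 (decimal)
182 (decimal) = 266 (base 8)


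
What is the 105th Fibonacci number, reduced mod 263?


F(k) mod 263 for k=1..105:
1, 1, 2, 3, 5, 8, 13, 21, 34, 55, 89, 144, 233, 114, 84, 198, 19, 217, 236, 190, 163, 90, 253, 80, 70, 150, 220, 107, 64, 171, 235, 143, 115, 258, 110, 105, 215, 57, 9, 66, 75, 141, 216, 94, 47, 141, 188, 66, 254, 57, 48, 105, 153, 258, 148, 143, 28, 171, 199, 107, 43, 150, 193, 80, 10, 90, 100, 190, 27, 217, 244, 198, 179, 114, 30, 144, 174, 55, 229, 21, 250, 8, 258, 3, 261, 1, 262, 0, 262, 262, 261, 260, 258, 255, 250, 242, 229, 208, 174, 119, 30, 149, 179, 65, 244
F(105) mod 263 = 244


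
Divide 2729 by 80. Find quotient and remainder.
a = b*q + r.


2729 = 80 * 34 + 9
Check: 2720 + 9 = 2729

q = 34, r = 9


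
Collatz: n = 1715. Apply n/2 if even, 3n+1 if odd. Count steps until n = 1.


1715 → 5146 → 2573 → 7720 → 3860 → 1930 → 965 → 2896 → 1448 → 724 → 362 → 181 → 544 → 272 → 136 → 68 → 34 → 17 → 52 → 26 → 13 → 40 → 20 → 10 → 5 → 16 → 8 → 4 → 2 → 1
Total steps = 29

29 steps


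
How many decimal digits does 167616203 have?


167616203 has 9 digits in base 10
floor(log10(167616203)) + 1 = floor(8.2243) + 1 = 9

9 digits (base 10)


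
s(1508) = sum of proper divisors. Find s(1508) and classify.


Proper divisors: 1, 2, 4, 13, 26, 29, 52, 58, 116, 377, 754
Sum = 1 + 2 + 4 + 13 + 26 + 29 + 52 + 58 + 116 + 377 + 754 = 1432
1432 < 1508 → deficient

s(1508) = 1432 (deficient)


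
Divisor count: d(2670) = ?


2670 = 2^1 × 3^1 × 5^1 × 89^1
d(2670) = (1+1) × (1+1) × (1+1) × (1+1) = 16

16 divisors


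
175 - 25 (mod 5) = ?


175 - 25 = 150
150 mod 5 = 0


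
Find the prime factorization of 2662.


2662 / 2 = 1331
1331 / 11 = 121
121 / 11 = 11
11 / 11 = 1
2662 = 2 × 11^3


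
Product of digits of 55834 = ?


5 × 5 × 8 × 3 × 4 = 2400


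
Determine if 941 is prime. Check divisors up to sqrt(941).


Check divisors up to sqrt(941) = 30.6757
No divisors found.
941 is prime.

Yes, 941 is prime


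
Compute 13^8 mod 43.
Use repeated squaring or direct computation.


13^1 mod 43 = 13
13^2 mod 43 = 40
13^3 mod 43 = 4
13^4 mod 43 = 9
13^5 mod 43 = 31
13^6 mod 43 = 16
13^7 mod 43 = 36
13^8 mod 43 = 38


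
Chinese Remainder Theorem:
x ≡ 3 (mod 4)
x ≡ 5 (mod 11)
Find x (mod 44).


M = 4*11 = 44
M1 = M/4 = 11, M2 = M/11 = 4
M1^(-1) mod 4 = 3, M2^(-1) mod 11 = 3
x = 3*11*3 + 5*4*3 = 159
159 mod 44 = 27
Check: 27 mod 4 = 3 ✓, 27 mod 11 = 5 ✓

x ≡ 27 (mod 44)


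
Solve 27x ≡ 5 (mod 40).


GCD(27, 40) = 1, unique solution
a^(-1) mod 40 = 3
x = 3 * 5 mod 40 = 15

x ≡ 15 (mod 40)


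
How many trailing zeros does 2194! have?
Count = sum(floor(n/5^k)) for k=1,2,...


floor(2194/5) = 438
floor(2194/25) = 87
floor(2194/125) = 17
floor(2194/625) = 3
Total = 545

545 trailing zeros


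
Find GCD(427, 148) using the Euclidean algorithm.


427 = 2 * 148 + 131
148 = 1 * 131 + 17
131 = 7 * 17 + 12
17 = 1 * 12 + 5
12 = 2 * 5 + 2
5 = 2 * 2 + 1
2 = 2 * 1 + 0
GCD = 1


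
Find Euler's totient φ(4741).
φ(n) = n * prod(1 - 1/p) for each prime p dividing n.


4741 = 11 × 431
Prime factors: 11, 431
φ(4741) = 4741 × (1-1/11) × (1-1/431)
= 4741 × 10/11 × 430/431 = 4300

φ(4741) = 4300


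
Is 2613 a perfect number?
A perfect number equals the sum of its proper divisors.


Proper divisors of 2613: 1, 3, 13, 39, 67, 201, 871
Sum = 1 + 3 + 13 + 39 + 67 + 201 + 871 = 1195

No, 2613 is not perfect (1195 ≠ 2613)


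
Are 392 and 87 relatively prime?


Euclidean algorithm:
392 = 4 * 87 + 44
87 = 1 * 44 + 43
44 = 1 * 43 + 1
43 = 43 * 1 + 0
GCD(392, 87) = 1

Yes, coprime (GCD = 1)


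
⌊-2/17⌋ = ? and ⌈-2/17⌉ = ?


-2/17 = -0.1176
floor = -1
ceil = 0

floor = -1, ceil = 0


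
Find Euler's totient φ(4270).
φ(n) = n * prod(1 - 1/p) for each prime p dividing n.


4270 = 2 × 5 × 7 × 61
Prime factors: 2, 5, 7, 61
φ(4270) = 4270 × (1-1/2) × (1-1/5) × (1-1/7) × (1-1/61)
= 4270 × 1/2 × 4/5 × 6/7 × 60/61 = 1440

φ(4270) = 1440


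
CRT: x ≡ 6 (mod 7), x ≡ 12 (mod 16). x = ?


M = 7*16 = 112
M1 = M/7 = 16, M2 = M/16 = 7
M1^(-1) mod 7 = 4, M2^(-1) mod 16 = 7
x = 6*16*4 + 12*7*7 = 972
972 mod 112 = 76
Check: 76 mod 7 = 6 ✓, 76 mod 16 = 12 ✓

x ≡ 76 (mod 112)


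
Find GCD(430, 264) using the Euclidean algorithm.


430 = 1 * 264 + 166
264 = 1 * 166 + 98
166 = 1 * 98 + 68
98 = 1 * 68 + 30
68 = 2 * 30 + 8
30 = 3 * 8 + 6
8 = 1 * 6 + 2
6 = 3 * 2 + 0
GCD = 2


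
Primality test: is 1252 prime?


1252 / 2 = 626 (exact division)
1252 is NOT prime.

No, 1252 is not prime


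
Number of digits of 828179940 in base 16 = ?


828179940 in base 16 = 315D05E4
Number of digits = 8

8 digits (base 16)


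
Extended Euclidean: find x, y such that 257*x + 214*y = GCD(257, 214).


Tabular extended Euclidean (each row: r = 257*s + 214*t):
r=257, s=1, t=0
r=214, s=0, t=1
q=1: r=43, s=1, t=-1   [257*(1) + 214*(-1) = 43]
q=4: r=42, s=-4, t=5   [257*(-4) + 214*(5) = 42]
q=1: r=1, s=5, t=-6   [257*(5) + 214*(-6) = 1]
q=42: r=0, s=-214, t=257   [257*(-214) + 214*(257) = 0]
GCD = 1; from the row with r=1: x=5, y=-6
Check: 257*(5) + 214*(-6) = 1285 - 1284 = 1

GCD = 1, x = 5, y = -6


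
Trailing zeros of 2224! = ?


floor(2224/5) = 444
floor(2224/25) = 88
floor(2224/125) = 17
floor(2224/625) = 3
Total = 552

552 trailing zeros


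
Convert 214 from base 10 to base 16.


214 (base 10) = 214 (decimal)
214 (decimal) = D6 (base 16)


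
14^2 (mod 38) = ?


14^1 mod 38 = 14
14^2 mod 38 = 6


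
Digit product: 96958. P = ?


9 × 6 × 9 × 5 × 8 = 19440


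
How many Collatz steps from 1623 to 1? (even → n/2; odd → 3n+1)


1623 → 4870 → 2435 → 7306 → 3653 → 10960 → 5480 → 2740 → 1370 → 685 → 2056 → 1028 → 514 → 257 → 772 → 386 → 193 → 580 → 290 → 145 → 436 → 218 → 109 → 328 → 164 → 82 → 41 → 124 → 62 → 31 → 94 → 47 → 142 → 71 → 214 → 107 → 322 → 161 → 484 → 242 → 121 → 364 → 182 → 91 → 274 → 137 → 412 → 206 → 103 → 310 → 155 → 466 → 233 → 700 → 350 → 175 → 526 → 263 → 790 → 395 → 1186 → 593 → 1780 → 890 → 445 → 1336 → 668 → 334 → 167 → 502 → 251 → 754 → 377 → 1132 → 566 → 283 → 850 → 425 → 1276 → 638 → 319 → 958 → 479 → 1438 → 719 → 2158 → 1079 → 3238 → 1619 → 4858 → 2429 → 7288 → 3644 → 1822 → 911 → 2734 → 1367 → 4102 → 2051 → 6154 → 3077 → 9232 → 4616 → 2308 → 1154 → 577 → 1732 → 866 → 433 → 1300 → 650 → 325 → 976 → 488 → 244 → 122 → 61 → 184 → 92 → 46 → 23 → 70 → 35 → 106 → 53 → 160 → 80 → 40 → 20 → 10 → 5 → 16 → 8 → 4 → 2 → 1
Total steps = 135

135 steps


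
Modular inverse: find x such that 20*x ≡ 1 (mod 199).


Use the extended Euclidean algorithm on (199, 20); each row r = 199*s + 20*t:
r=199, s=1, t=0
r=20, s=0, t=1
q=9: r=19, s=1, t=-9   [199*(1) + 20*(-9) = 19]
q=1: r=1, s=-1, t=10   [199*(-1) + 20*(10) = 1]
q=19: r=0, s=20, t=-199   [199*(20) + 20*(-199) = 0]
GCD = 1 with t = 10, so 20*(10) ≡ 1 (mod 199)
Inverse = 10 mod 199 = 10
Check: 20 * 10 = 200 ≡ 1 (mod 199)

20^(-1) ≡ 10 (mod 199)


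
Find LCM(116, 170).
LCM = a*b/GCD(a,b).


GCD(116, 170) = 2
LCM = 116*170/2 = 19720/2 = 9860

LCM = 9860


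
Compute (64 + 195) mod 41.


64 + 195 = 259
259 mod 41 = 13


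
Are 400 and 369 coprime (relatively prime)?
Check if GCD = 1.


Euclidean algorithm:
400 = 1 * 369 + 31
369 = 11 * 31 + 28
31 = 1 * 28 + 3
28 = 9 * 3 + 1
3 = 3 * 1 + 0
GCD(400, 369) = 1

Yes, coprime (GCD = 1)


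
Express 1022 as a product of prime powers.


1022 / 2 = 511
511 / 7 = 73
73 / 73 = 1
1022 = 2 × 7 × 73


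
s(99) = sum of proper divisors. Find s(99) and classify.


Proper divisors: 1, 3, 9, 11, 33
Sum = 1 + 3 + 9 + 11 + 33 = 57
57 < 99 → deficient

s(99) = 57 (deficient)


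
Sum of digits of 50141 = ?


5 + 0 + 1 + 4 + 1 = 11


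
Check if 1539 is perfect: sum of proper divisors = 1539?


Proper divisors of 1539: 1, 3, 9, 19, 27, 57, 81, 171, 513
Sum = 1 + 3 + 9 + 19 + 27 + 57 + 81 + 171 + 513 = 881

No, 1539 is not perfect (881 ≠ 1539)


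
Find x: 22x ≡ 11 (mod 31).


GCD(22, 31) = 1, unique solution
a^(-1) mod 31 = 24
x = 24 * 11 mod 31 = 16

x ≡ 16 (mod 31)


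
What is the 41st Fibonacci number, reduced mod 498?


F(k) mod 498 for k=1..41:
1, 1, 2, 3, 5, 8, 13, 21, 34, 55, 89, 144, 233, 377, 112, 489, 103, 94, 197, 291, 488, 281, 271, 54, 325, 379, 206, 87, 293, 380, 175, 57, 232, 289, 23, 312, 335, 149, 484, 135, 121
F(41) mod 498 = 121


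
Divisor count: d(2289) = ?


2289 = 3^1 × 7^1 × 109^1
d(2289) = (1+1) × (1+1) × (1+1) = 8

8 divisors


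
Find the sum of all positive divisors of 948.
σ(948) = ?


Divisors of 948: 1, 2, 3, 4, 6, 12, 79, 158, 237, 316, 474, 948
Sum = 1 + 2 + 3 + 4 + 6 + 12 + 79 + 158 + 237 + 316 + 474 + 948 = 2240

σ(948) = 2240


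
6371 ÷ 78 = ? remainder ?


6371 = 78 * 81 + 53
Check: 6318 + 53 = 6371

q = 81, r = 53


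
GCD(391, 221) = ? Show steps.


391 = 1 * 221 + 170
221 = 1 * 170 + 51
170 = 3 * 51 + 17
51 = 3 * 17 + 0
GCD = 17


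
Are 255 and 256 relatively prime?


Euclidean algorithm:
256 = 1 * 255 + 1
255 = 255 * 1 + 0
GCD(255, 256) = 1

Yes, coprime (GCD = 1)


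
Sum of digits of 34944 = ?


3 + 4 + 9 + 4 + 4 = 24


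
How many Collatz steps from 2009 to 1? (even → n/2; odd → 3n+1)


2009 → 6028 → 3014 → 1507 → 4522 → 2261 → 6784 → 3392 → 1696 → 848 → 424 → 212 → 106 → 53 → 160 → 80 → 40 → 20 → 10 → 5 → 16 → 8 → 4 → 2 → 1
Total steps = 24

24 steps


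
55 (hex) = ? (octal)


55 (base 16) = 85 (decimal)
85 (decimal) = 125 (base 8)


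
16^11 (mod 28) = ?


16^1 mod 28 = 16
16^2 mod 28 = 4
16^3 mod 28 = 8
16^4 mod 28 = 16
16^5 mod 28 = 4
16^6 mod 28 = 8
16^7 mod 28 = 16
16^8 mod 28 = 4
16^9 mod 28 = 8
16^10 mod 28 = 16
16^11 mod 28 = 4


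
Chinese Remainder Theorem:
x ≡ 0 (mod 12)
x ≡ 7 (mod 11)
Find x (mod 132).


M = 12*11 = 132
M1 = M/12 = 11, M2 = M/11 = 12
M1^(-1) mod 12 = 11, M2^(-1) mod 11 = 1
x = 0*11*11 + 7*12*1 = 84
84 mod 132 = 84
Check: 84 mod 12 = 0 ✓, 84 mod 11 = 7 ✓

x ≡ 84 (mod 132)


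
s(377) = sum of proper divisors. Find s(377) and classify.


Proper divisors: 1, 13, 29
Sum = 1 + 13 + 29 = 43
43 < 377 → deficient

s(377) = 43 (deficient)


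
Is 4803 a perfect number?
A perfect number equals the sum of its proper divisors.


Proper divisors of 4803: 1, 3, 1601
Sum = 1 + 3 + 1601 = 1605

No, 4803 is not perfect (1605 ≠ 4803)


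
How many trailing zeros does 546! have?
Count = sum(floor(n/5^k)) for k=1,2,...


floor(546/5) = 109
floor(546/25) = 21
floor(546/125) = 4
Total = 134

134 trailing zeros


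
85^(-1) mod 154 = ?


Use the extended Euclidean algorithm on (154, 85); each row r = 154*s + 85*t:
r=154, s=1, t=0
r=85, s=0, t=1
q=1: r=69, s=1, t=-1   [154*(1) + 85*(-1) = 69]
q=1: r=16, s=-1, t=2   [154*(-1) + 85*(2) = 16]
q=4: r=5, s=5, t=-9   [154*(5) + 85*(-9) = 5]
q=3: r=1, s=-16, t=29   [154*(-16) + 85*(29) = 1]
q=5: r=0, s=85, t=-154   [154*(85) + 85*(-154) = 0]
GCD = 1 with t = 29, so 85*(29) ≡ 1 (mod 154)
Inverse = 29 mod 154 = 29
Check: 85 * 29 = 2465 ≡ 1 (mod 154)

85^(-1) ≡ 29 (mod 154)


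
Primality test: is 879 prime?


879 / 3 = 293 (exact division)
879 is NOT prime.

No, 879 is not prime


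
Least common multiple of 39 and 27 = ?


GCD(39, 27) = 3
LCM = 39*27/3 = 1053/3 = 351

LCM = 351


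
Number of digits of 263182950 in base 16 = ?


263182950 in base 16 = FAFDA66
Number of digits = 7

7 digits (base 16)


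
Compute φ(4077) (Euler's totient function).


4077 = 3^3 × 151
Prime factors: 3, 151
φ(4077) = 4077 × (1-1/3) × (1-1/151)
= 4077 × 2/3 × 150/151 = 2700

φ(4077) = 2700


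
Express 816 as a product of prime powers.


816 / 2 = 408
408 / 2 = 204
204 / 2 = 102
102 / 2 = 51
51 / 3 = 17
17 / 17 = 1
816 = 2^4 × 3 × 17


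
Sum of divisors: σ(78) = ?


Divisors of 78: 1, 2, 3, 6, 13, 26, 39, 78
Sum = 1 + 2 + 3 + 6 + 13 + 26 + 39 + 78 = 168

σ(78) = 168


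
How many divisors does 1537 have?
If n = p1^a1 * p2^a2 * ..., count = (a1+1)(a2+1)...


1537 = 29^1 × 53^1
d(1537) = (1+1) × (1+1) = 4

4 divisors


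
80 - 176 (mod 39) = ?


80 - 176 = -96
-96 mod 39 = 21


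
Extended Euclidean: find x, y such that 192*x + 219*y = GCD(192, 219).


Tabular extended Euclidean (each row: r = 192*s + 219*t):
r=192, s=1, t=0
r=219, s=0, t=1
q=0: r=192, s=1, t=0   [192*(1) + 219*(0) = 192]
q=1: r=27, s=-1, t=1   [192*(-1) + 219*(1) = 27]
q=7: r=3, s=8, t=-7   [192*(8) + 219*(-7) = 3]
q=9: r=0, s=-73, t=64   [192*(-73) + 219*(64) = 0]
GCD = 3; from the row with r=3: x=8, y=-7
Check: 192*(8) + 219*(-7) = 1536 - 1533 = 3

GCD = 3, x = 8, y = -7


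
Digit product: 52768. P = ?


5 × 2 × 7 × 6 × 8 = 3360


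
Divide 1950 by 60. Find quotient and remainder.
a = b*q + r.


1950 = 60 * 32 + 30
Check: 1920 + 30 = 1950

q = 32, r = 30


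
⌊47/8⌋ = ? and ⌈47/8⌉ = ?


47/8 = 5.8750
floor = 5
ceil = 6

floor = 5, ceil = 6


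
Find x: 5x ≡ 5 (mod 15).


GCD(5, 15) = 5 divides 5
Divide: 1x ≡ 1 (mod 3)
x ≡ 1 (mod 3)


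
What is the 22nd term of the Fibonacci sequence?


Sequence: 1, 1, 2, 3, 5, 8, 13, 21, 34, 55, 89, 144, 233, 377, 610, 987, 1597, 2584, 4181, 6765, 10946, 17711
F(22) = 17711


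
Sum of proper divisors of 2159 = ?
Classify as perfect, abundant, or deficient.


Proper divisors: 1, 17, 127
Sum = 1 + 17 + 127 = 145
145 < 2159 → deficient

s(2159) = 145 (deficient)


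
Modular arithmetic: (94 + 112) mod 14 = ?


94 + 112 = 206
206 mod 14 = 10


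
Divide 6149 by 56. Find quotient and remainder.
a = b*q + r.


6149 = 56 * 109 + 45
Check: 6104 + 45 = 6149

q = 109, r = 45


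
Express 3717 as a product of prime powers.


3717 / 3 = 1239
1239 / 3 = 413
413 / 7 = 59
59 / 59 = 1
3717 = 3^2 × 7 × 59


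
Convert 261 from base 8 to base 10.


261 (base 8) = 177 (decimal)
177 (decimal) = 177 (base 10)


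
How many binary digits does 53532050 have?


53532050 in base 2 = 11001100001101010110010010
Number of digits = 26

26 digits (base 2)


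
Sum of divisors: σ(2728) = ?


Divisors of 2728: 1, 2, 4, 8, 11, 22, 31, 44, 62, 88, 124, 248, 341, 682, 1364, 2728
Sum = 1 + 2 + 4 + 8 + 11 + 22 + 31 + 44 + 62 + 88 + 124 + 248 + 341 + 682 + 1364 + 2728 = 5760

σ(2728) = 5760


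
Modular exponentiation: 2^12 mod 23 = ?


2^1 mod 23 = 2
2^2 mod 23 = 4
2^3 mod 23 = 8
2^4 mod 23 = 16
2^5 mod 23 = 9
2^6 mod 23 = 18
2^7 mod 23 = 13
2^8 mod 23 = 3
2^9 mod 23 = 6
2^10 mod 23 = 12
2^11 mod 23 = 1
2^12 mod 23 = 2


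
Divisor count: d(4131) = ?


4131 = 3^5 × 17^1
d(4131) = (5+1) × (1+1) = 12

12 divisors


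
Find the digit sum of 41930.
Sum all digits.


4 + 1 + 9 + 3 + 0 = 17


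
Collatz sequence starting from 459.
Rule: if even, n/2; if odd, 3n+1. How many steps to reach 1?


459 → 1378 → 689 → 2068 → 1034 → 517 → 1552 → 776 → 388 → 194 → 97 → 292 → 146 → 73 → 220 → 110 → 55 → 166 → 83 → 250 → 125 → 376 → 188 → 94 → 47 → 142 → 71 → 214 → 107 → 322 → 161 → 484 → 242 → 121 → 364 → 182 → 91 → 274 → 137 → 412 → 206 → 103 → 310 → 155 → 466 → 233 → 700 → 350 → 175 → 526 → 263 → 790 → 395 → 1186 → 593 → 1780 → 890 → 445 → 1336 → 668 → 334 → 167 → 502 → 251 → 754 → 377 → 1132 → 566 → 283 → 850 → 425 → 1276 → 638 → 319 → 958 → 479 → 1438 → 719 → 2158 → 1079 → 3238 → 1619 → 4858 → 2429 → 7288 → 3644 → 1822 → 911 → 2734 → 1367 → 4102 → 2051 → 6154 → 3077 → 9232 → 4616 → 2308 → 1154 → 577 → 1732 → 866 → 433 → 1300 → 650 → 325 → 976 → 488 → 244 → 122 → 61 → 184 → 92 → 46 → 23 → 70 → 35 → 106 → 53 → 160 → 80 → 40 → 20 → 10 → 5 → 16 → 8 → 4 → 2 → 1
Total steps = 128

128 steps


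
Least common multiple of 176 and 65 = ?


GCD(176, 65) = 1
LCM = 176*65/1 = 11440/1 = 11440

LCM = 11440


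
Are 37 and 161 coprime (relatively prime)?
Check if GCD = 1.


Euclidean algorithm:
161 = 4 * 37 + 13
37 = 2 * 13 + 11
13 = 1 * 11 + 2
11 = 5 * 2 + 1
2 = 2 * 1 + 0
GCD(37, 161) = 1

Yes, coprime (GCD = 1)


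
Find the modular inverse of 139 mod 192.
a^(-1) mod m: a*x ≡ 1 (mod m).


Use the extended Euclidean algorithm on (192, 139); each row r = 192*s + 139*t:
r=192, s=1, t=0
r=139, s=0, t=1
q=1: r=53, s=1, t=-1   [192*(1) + 139*(-1) = 53]
q=2: r=33, s=-2, t=3   [192*(-2) + 139*(3) = 33]
q=1: r=20, s=3, t=-4   [192*(3) + 139*(-4) = 20]
q=1: r=13, s=-5, t=7   [192*(-5) + 139*(7) = 13]
q=1: r=7, s=8, t=-11   [192*(8) + 139*(-11) = 7]
q=1: r=6, s=-13, t=18   [192*(-13) + 139*(18) = 6]
q=1: r=1, s=21, t=-29   [192*(21) + 139*(-29) = 1]
q=6: r=0, s=-139, t=192   [192*(-139) + 139*(192) = 0]
GCD = 1 with t = -29, so 139*(-29) ≡ 1 (mod 192)
Inverse = -29 mod 192 = 163
Check: 139 * 163 = 22657 ≡ 1 (mod 192)

139^(-1) ≡ 163 (mod 192)


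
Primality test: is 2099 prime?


Check divisors up to sqrt(2099) = 45.8148
No divisors found.
2099 is prime.

Yes, 2099 is prime


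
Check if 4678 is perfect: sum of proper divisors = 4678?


Proper divisors of 4678: 1, 2, 2339
Sum = 1 + 2 + 2339 = 2342

No, 4678 is not perfect (2342 ≠ 4678)


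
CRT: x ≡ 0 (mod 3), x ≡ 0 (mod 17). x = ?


M = 3*17 = 51
M1 = M/3 = 17, M2 = M/17 = 3
M1^(-1) mod 3 = 2, M2^(-1) mod 17 = 6
x = 0*17*2 + 0*3*6 = 0
0 mod 51 = 0
Check: 0 mod 3 = 0 ✓, 0 mod 17 = 0 ✓

x ≡ 0 (mod 51)


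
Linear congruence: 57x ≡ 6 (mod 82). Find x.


GCD(57, 82) = 1, unique solution
a^(-1) mod 82 = 59
x = 59 * 6 mod 82 = 26

x ≡ 26 (mod 82)


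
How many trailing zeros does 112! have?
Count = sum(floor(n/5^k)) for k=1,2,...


floor(112/5) = 22
floor(112/25) = 4
Total = 26

26 trailing zeros


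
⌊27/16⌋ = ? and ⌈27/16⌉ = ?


27/16 = 1.6875
floor = 1
ceil = 2

floor = 1, ceil = 2


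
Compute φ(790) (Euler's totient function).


790 = 2 × 5 × 79
Prime factors: 2, 5, 79
φ(790) = 790 × (1-1/2) × (1-1/5) × (1-1/79)
= 790 × 1/2 × 4/5 × 78/79 = 312

φ(790) = 312


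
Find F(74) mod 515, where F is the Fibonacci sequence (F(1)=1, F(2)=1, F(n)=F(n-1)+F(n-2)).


F(k) mod 515 for k=1..74:
1, 1, 2, 3, 5, 8, 13, 21, 34, 55, 89, 144, 233, 377, 95, 472, 52, 9, 61, 70, 131, 201, 332, 18, 350, 368, 203, 56, 259, 315, 59, 374, 433, 292, 210, 502, 197, 184, 381, 50, 431, 481, 397, 363, 245, 93, 338, 431, 254, 170, 424, 79, 503, 67, 55, 122, 177, 299, 476, 260, 221, 481, 187, 153, 340, 493, 318, 296, 99, 395, 494, 374, 353, 212
F(74) mod 515 = 212


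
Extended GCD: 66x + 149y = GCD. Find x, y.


Tabular extended Euclidean (each row: r = 66*s + 149*t):
r=66, s=1, t=0
r=149, s=0, t=1
q=0: r=66, s=1, t=0   [66*(1) + 149*(0) = 66]
q=2: r=17, s=-2, t=1   [66*(-2) + 149*(1) = 17]
q=3: r=15, s=7, t=-3   [66*(7) + 149*(-3) = 15]
q=1: r=2, s=-9, t=4   [66*(-9) + 149*(4) = 2]
q=7: r=1, s=70, t=-31   [66*(70) + 149*(-31) = 1]
q=2: r=0, s=-149, t=66   [66*(-149) + 149*(66) = 0]
GCD = 1; from the row with r=1: x=70, y=-31
Check: 66*(70) + 149*(-31) = 4620 - 4619 = 1

GCD = 1, x = 70, y = -31


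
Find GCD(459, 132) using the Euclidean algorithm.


459 = 3 * 132 + 63
132 = 2 * 63 + 6
63 = 10 * 6 + 3
6 = 2 * 3 + 0
GCD = 3


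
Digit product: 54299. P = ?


5 × 4 × 2 × 9 × 9 = 3240


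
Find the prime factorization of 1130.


1130 / 2 = 565
565 / 5 = 113
113 / 113 = 1
1130 = 2 × 5 × 113


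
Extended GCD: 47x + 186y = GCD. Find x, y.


Tabular extended Euclidean (each row: r = 47*s + 186*t):
r=47, s=1, t=0
r=186, s=0, t=1
q=0: r=47, s=1, t=0   [47*(1) + 186*(0) = 47]
q=3: r=45, s=-3, t=1   [47*(-3) + 186*(1) = 45]
q=1: r=2, s=4, t=-1   [47*(4) + 186*(-1) = 2]
q=22: r=1, s=-91, t=23   [47*(-91) + 186*(23) = 1]
q=2: r=0, s=186, t=-47   [47*(186) + 186*(-47) = 0]
GCD = 1; from the row with r=1: x=-91, y=23
Check: 47*(-91) + 186*(23) = -4277 + 4278 = 1

GCD = 1, x = -91, y = 23


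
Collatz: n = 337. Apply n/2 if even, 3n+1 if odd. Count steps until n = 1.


337 → 1012 → 506 → 253 → 760 → 380 → 190 → 95 → 286 → 143 → 430 → 215 → 646 → 323 → 970 → 485 → 1456 → 728 → 364 → 182 → 91 → 274 → 137 → 412 → 206 → 103 → 310 → 155 → 466 → 233 → 700 → 350 → 175 → 526 → 263 → 790 → 395 → 1186 → 593 → 1780 → 890 → 445 → 1336 → 668 → 334 → 167 → 502 → 251 → 754 → 377 → 1132 → 566 → 283 → 850 → 425 → 1276 → 638 → 319 → 958 → 479 → 1438 → 719 → 2158 → 1079 → 3238 → 1619 → 4858 → 2429 → 7288 → 3644 → 1822 → 911 → 2734 → 1367 → 4102 → 2051 → 6154 → 3077 → 9232 → 4616 → 2308 → 1154 → 577 → 1732 → 866 → 433 → 1300 → 650 → 325 → 976 → 488 → 244 → 122 → 61 → 184 → 92 → 46 → 23 → 70 → 35 → 106 → 53 → 160 → 80 → 40 → 20 → 10 → 5 → 16 → 8 → 4 → 2 → 1
Total steps = 112

112 steps


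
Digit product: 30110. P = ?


3 × 0 × 1 × 1 × 0 = 0


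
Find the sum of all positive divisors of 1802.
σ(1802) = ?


Divisors of 1802: 1, 2, 17, 34, 53, 106, 901, 1802
Sum = 1 + 2 + 17 + 34 + 53 + 106 + 901 + 1802 = 2916

σ(1802) = 2916


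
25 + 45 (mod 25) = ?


25 + 45 = 70
70 mod 25 = 20


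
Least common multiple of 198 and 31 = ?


GCD(198, 31) = 1
LCM = 198*31/1 = 6138/1 = 6138

LCM = 6138


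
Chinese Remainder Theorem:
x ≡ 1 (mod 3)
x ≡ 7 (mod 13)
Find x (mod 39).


M = 3*13 = 39
M1 = M/3 = 13, M2 = M/13 = 3
M1^(-1) mod 3 = 1, M2^(-1) mod 13 = 9
x = 1*13*1 + 7*3*9 = 202
202 mod 39 = 7
Check: 7 mod 3 = 1 ✓, 7 mod 13 = 7 ✓

x ≡ 7 (mod 39)


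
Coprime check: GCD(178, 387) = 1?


Euclidean algorithm:
387 = 2 * 178 + 31
178 = 5 * 31 + 23
31 = 1 * 23 + 8
23 = 2 * 8 + 7
8 = 1 * 7 + 1
7 = 7 * 1 + 0
GCD(178, 387) = 1

Yes, coprime (GCD = 1)


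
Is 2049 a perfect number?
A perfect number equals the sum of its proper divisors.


Proper divisors of 2049: 1, 3, 683
Sum = 1 + 3 + 683 = 687

No, 2049 is not perfect (687 ≠ 2049)


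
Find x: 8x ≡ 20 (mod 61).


GCD(8, 61) = 1, unique solution
a^(-1) mod 61 = 23
x = 23 * 20 mod 61 = 33

x ≡ 33 (mod 61)


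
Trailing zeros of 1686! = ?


floor(1686/5) = 337
floor(1686/25) = 67
floor(1686/125) = 13
floor(1686/625) = 2
Total = 419

419 trailing zeros


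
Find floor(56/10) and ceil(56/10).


56/10 = 5.6000
floor = 5
ceil = 6

floor = 5, ceil = 6


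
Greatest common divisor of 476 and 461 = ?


476 = 1 * 461 + 15
461 = 30 * 15 + 11
15 = 1 * 11 + 4
11 = 2 * 4 + 3
4 = 1 * 3 + 1
3 = 3 * 1 + 0
GCD = 1


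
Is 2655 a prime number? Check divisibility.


2655 / 3 = 885 (exact division)
2655 is NOT prime.

No, 2655 is not prime


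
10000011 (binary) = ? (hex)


10000011 (base 2) = 131 (decimal)
131 (decimal) = 83 (base 16)


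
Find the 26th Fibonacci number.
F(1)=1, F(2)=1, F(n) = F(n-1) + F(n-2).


Sequence: 1, 1, 2, 3, 5, 8, 13, 21, 34, 55, 89, 144, 233, 377, 610, 987, 1597, 2584, 4181, 6765, 10946, 17711, 28657, 46368, 75025, 121393
F(26) = 121393


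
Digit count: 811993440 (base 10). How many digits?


811993440 has 9 digits in base 10
floor(log10(811993440)) + 1 = floor(8.9096) + 1 = 9

9 digits (base 10)


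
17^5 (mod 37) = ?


17^1 mod 37 = 17
17^2 mod 37 = 30
17^3 mod 37 = 29
17^4 mod 37 = 12
17^5 mod 37 = 19


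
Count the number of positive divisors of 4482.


4482 = 2^1 × 3^3 × 83^1
d(4482) = (1+1) × (3+1) × (1+1) = 16

16 divisors


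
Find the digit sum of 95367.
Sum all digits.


9 + 5 + 3 + 6 + 7 = 30


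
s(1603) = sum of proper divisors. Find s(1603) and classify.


Proper divisors: 1, 7, 229
Sum = 1 + 7 + 229 = 237
237 < 1603 → deficient

s(1603) = 237 (deficient)


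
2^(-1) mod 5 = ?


Use the extended Euclidean algorithm on (5, 2); each row r = 5*s + 2*t:
r=5, s=1, t=0
r=2, s=0, t=1
q=2: r=1, s=1, t=-2   [5*(1) + 2*(-2) = 1]
q=2: r=0, s=-2, t=5   [5*(-2) + 2*(5) = 0]
GCD = 1 with t = -2, so 2*(-2) ≡ 1 (mod 5)
Inverse = -2 mod 5 = 3
Check: 2 * 3 = 6 ≡ 1 (mod 5)

2^(-1) ≡ 3 (mod 5)


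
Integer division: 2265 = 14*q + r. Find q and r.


2265 = 14 * 161 + 11
Check: 2254 + 11 = 2265

q = 161, r = 11


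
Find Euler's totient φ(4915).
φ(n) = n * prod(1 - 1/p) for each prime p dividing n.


4915 = 5 × 983
Prime factors: 5, 983
φ(4915) = 4915 × (1-1/5) × (1-1/983)
= 4915 × 4/5 × 982/983 = 3928

φ(4915) = 3928


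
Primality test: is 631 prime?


Check divisors up to sqrt(631) = 25.1197
No divisors found.
631 is prime.

Yes, 631 is prime


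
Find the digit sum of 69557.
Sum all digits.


6 + 9 + 5 + 5 + 7 = 32


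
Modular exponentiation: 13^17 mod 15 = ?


13^1 mod 15 = 13
13^2 mod 15 = 4
13^3 mod 15 = 7
13^4 mod 15 = 1
13^5 mod 15 = 13
13^6 mod 15 = 4
13^7 mod 15 = 7
13^8 mod 15 = 1
13^9 mod 15 = 13
13^10 mod 15 = 4
13^11 mod 15 = 7
13^12 mod 15 = 1
13^13 mod 15 = 13
13^14 mod 15 = 4
13^15 mod 15 = 7
13^16 mod 15 = 1
13^17 mod 15 = 13


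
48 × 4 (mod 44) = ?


48 × 4 = 192
192 mod 44 = 16


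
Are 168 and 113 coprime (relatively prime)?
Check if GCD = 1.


Euclidean algorithm:
168 = 1 * 113 + 55
113 = 2 * 55 + 3
55 = 18 * 3 + 1
3 = 3 * 1 + 0
GCD(168, 113) = 1

Yes, coprime (GCD = 1)


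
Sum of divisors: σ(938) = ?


Divisors of 938: 1, 2, 7, 14, 67, 134, 469, 938
Sum = 1 + 2 + 7 + 14 + 67 + 134 + 469 + 938 = 1632

σ(938) = 1632


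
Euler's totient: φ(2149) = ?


2149 = 7 × 307
Prime factors: 7, 307
φ(2149) = 2149 × (1-1/7) × (1-1/307)
= 2149 × 6/7 × 306/307 = 1836

φ(2149) = 1836


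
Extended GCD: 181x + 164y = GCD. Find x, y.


Tabular extended Euclidean (each row: r = 181*s + 164*t):
r=181, s=1, t=0
r=164, s=0, t=1
q=1: r=17, s=1, t=-1   [181*(1) + 164*(-1) = 17]
q=9: r=11, s=-9, t=10   [181*(-9) + 164*(10) = 11]
q=1: r=6, s=10, t=-11   [181*(10) + 164*(-11) = 6]
q=1: r=5, s=-19, t=21   [181*(-19) + 164*(21) = 5]
q=1: r=1, s=29, t=-32   [181*(29) + 164*(-32) = 1]
q=5: r=0, s=-164, t=181   [181*(-164) + 164*(181) = 0]
GCD = 1; from the row with r=1: x=29, y=-32
Check: 181*(29) + 164*(-32) = 5249 - 5248 = 1

GCD = 1, x = 29, y = -32


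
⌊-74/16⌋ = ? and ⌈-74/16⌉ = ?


-74/16 = -4.6250
floor = -5
ceil = -4

floor = -5, ceil = -4


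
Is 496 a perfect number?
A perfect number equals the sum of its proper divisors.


Proper divisors of 496: 1, 2, 4, 8, 16, 31, 62, 124, 248
Sum = 1 + 2 + 4 + 8 + 16 + 31 + 62 + 124 + 248 = 496

Yes, 496 is perfect (496 = 496)


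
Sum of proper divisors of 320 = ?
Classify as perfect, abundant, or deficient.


Proper divisors: 1, 2, 4, 5, 8, 10, 16, 20, 32, 40, 64, 80, 160
Sum = 1 + 2 + 4 + 5 + 8 + 10 + 16 + 20 + 32 + 40 + 64 + 80 + 160 = 442
442 > 320 → abundant

s(320) = 442 (abundant)


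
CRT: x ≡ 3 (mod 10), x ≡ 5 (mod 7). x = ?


M = 10*7 = 70
M1 = M/10 = 7, M2 = M/7 = 10
M1^(-1) mod 10 = 3, M2^(-1) mod 7 = 5
x = 3*7*3 + 5*10*5 = 313
313 mod 70 = 33
Check: 33 mod 10 = 3 ✓, 33 mod 7 = 5 ✓

x ≡ 33 (mod 70)


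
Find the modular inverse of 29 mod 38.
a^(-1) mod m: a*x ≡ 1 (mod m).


Use the extended Euclidean algorithm on (38, 29); each row r = 38*s + 29*t:
r=38, s=1, t=0
r=29, s=0, t=1
q=1: r=9, s=1, t=-1   [38*(1) + 29*(-1) = 9]
q=3: r=2, s=-3, t=4   [38*(-3) + 29*(4) = 2]
q=4: r=1, s=13, t=-17   [38*(13) + 29*(-17) = 1]
q=2: r=0, s=-29, t=38   [38*(-29) + 29*(38) = 0]
GCD = 1 with t = -17, so 29*(-17) ≡ 1 (mod 38)
Inverse = -17 mod 38 = 21
Check: 29 * 21 = 609 ≡ 1 (mod 38)

29^(-1) ≡ 21 (mod 38)


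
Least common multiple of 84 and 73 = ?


GCD(84, 73) = 1
LCM = 84*73/1 = 6132/1 = 6132

LCM = 6132
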